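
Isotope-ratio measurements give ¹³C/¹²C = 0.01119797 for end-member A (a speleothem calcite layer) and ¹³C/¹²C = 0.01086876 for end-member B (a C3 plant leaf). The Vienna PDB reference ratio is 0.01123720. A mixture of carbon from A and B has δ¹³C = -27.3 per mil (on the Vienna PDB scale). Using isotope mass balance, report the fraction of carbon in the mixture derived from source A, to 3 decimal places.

0.187

δ_A = (0.01119797/0.01123720 − 1)×1000 = (0.996509 − 1)×1000 = -3.491 per mil
δ_B = (0.01086876/0.01123720 − 1)×1000 = (0.967212 − 1)×1000 = -32.788 per mil
f_A = (δ_mix − δ_B)/(δ_A − δ_B) = (-27.3 − (-32.788))/(-3.491 − (-32.788))
f_A = 5.488 / 29.296 = 0.1873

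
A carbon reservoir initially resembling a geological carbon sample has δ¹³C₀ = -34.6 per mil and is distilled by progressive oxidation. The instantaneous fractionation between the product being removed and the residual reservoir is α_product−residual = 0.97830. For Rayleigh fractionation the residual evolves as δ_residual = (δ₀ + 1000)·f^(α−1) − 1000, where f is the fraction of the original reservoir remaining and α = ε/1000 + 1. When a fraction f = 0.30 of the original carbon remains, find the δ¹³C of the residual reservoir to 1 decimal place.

Rayleigh residual: δ_res = (δ₀ + 1000)·f^(α−1) − 1000
α − 1 = -0.02170
f^(α−1) = 0.30^(-0.02170) = 1.026470
δ_res = (-34.6 + 1000) × 1.026470 − 1000 = 990.955 − 1000 = -9.05 per mil

-9.0 per mil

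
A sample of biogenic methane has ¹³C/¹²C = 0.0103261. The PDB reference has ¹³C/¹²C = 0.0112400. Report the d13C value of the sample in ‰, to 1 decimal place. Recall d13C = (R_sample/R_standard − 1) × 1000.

d13C = (R_sample / R_standard − 1) × 1000
R_sample / R_standard = 0.0103261 / 0.0112400 = 0.918692
d13C = (0.918692 − 1) × 1000 = -81.31‰

-81.3‰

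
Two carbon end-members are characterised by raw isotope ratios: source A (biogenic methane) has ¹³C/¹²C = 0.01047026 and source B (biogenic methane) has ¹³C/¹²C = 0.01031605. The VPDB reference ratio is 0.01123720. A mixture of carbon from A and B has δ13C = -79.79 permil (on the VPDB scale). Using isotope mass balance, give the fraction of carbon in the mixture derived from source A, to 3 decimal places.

0.159

δ_A = (0.01047026/0.01123720 − 1)×1000 = (0.931750 − 1)×1000 = -68.250 permil
δ_B = (0.01031605/0.01123720 − 1)×1000 = (0.918027 − 1)×1000 = -81.973 permil
f_A = (δ_mix − δ_B)/(δ_A − δ_B) = (-79.79 − (-81.973))/(-68.250 − (-81.973))
f_A = 2.183 / 13.723 = 0.1591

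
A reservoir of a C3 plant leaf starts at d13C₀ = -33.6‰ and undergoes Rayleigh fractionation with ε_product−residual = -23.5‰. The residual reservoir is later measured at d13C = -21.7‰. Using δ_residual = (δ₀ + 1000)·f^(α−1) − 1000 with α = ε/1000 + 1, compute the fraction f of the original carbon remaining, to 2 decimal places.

0.59

α − 1 = ε/1000 = -0.0235
(δ_res + 1000)/(δ₀ + 1000) = (-21.7 + 1000)/(-33.6 + 1000) = 978.3/966.4 = 1.012314
f = 1.012314^(1/-0.0235) = exp(ln(1.012314)/-0.0235) = exp(0.01224/-0.0235)
f = exp(-0.5208) = 0.5941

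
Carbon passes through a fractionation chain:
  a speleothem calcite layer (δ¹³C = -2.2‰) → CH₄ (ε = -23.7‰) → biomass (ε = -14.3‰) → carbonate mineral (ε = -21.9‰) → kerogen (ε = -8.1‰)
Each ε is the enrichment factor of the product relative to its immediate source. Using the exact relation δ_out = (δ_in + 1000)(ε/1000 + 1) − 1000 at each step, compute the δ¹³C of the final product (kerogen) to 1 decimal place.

step 1: δ = (-2.20 + 1000)·(-23.7/1000 + 1) − 1000 = -25.85‰
step 2: δ = (-25.85 + 1000)·(-14.3/1000 + 1) − 1000 = -39.78‰
step 3: δ = (-39.78 + 1000)·(-21.9/1000 + 1) − 1000 = -60.81‰
step 4: δ = (-60.81 + 1000)·(-8.1/1000 + 1) − 1000 = -68.41‰

-68.4‰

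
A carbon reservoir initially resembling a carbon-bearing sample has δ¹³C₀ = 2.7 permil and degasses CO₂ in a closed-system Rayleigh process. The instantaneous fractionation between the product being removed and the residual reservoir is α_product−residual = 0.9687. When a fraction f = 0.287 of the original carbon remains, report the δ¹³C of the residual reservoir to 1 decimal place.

42.7 permil

Rayleigh residual: δ_res = (δ₀ + 1000)·f^(α−1) − 1000
α − 1 = -0.03130
f^(α−1) = 0.287^(-0.03130) = 1.039844
δ_res = (2.7 + 1000) × 1.039844 − 1000 = 1042.652 − 1000 = 42.65 permil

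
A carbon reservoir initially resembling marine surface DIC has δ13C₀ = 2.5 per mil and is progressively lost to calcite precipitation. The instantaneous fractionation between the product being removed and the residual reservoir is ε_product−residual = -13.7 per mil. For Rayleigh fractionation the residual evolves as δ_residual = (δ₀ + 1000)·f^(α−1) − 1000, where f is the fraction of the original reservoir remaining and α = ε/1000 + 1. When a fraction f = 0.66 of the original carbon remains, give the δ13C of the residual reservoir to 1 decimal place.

8.2 per mil

Rayleigh residual: δ_res = (δ₀ + 1000)·f^(α−1) − 1000
α = ε/1000 + 1 = 0.98630, so α − 1 = -0.01370
f^(α−1) = 0.66^(-0.01370) = 1.005709
δ_res = (2.5 + 1000) × 1.005709 − 1000 = 1008.223 − 1000 = 8.22 per mil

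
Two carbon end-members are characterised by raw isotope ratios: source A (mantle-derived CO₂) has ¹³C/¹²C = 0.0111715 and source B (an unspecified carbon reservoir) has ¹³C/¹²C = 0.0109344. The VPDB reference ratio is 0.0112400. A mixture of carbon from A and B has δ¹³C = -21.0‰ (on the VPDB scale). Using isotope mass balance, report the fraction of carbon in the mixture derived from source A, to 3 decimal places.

δ_A = (0.0111715/0.0112400 − 1)×1000 = (0.993906 − 1)×1000 = -6.094‰
δ_B = (0.0109344/0.0112400 − 1)×1000 = (0.972811 − 1)×1000 = -27.189‰
f_A = (δ_mix − δ_B)/(δ_A − δ_B) = (-21.0 − (-27.189))/(-6.094 − (-27.189))
f_A = 6.189 / 21.094 = 0.2934

0.293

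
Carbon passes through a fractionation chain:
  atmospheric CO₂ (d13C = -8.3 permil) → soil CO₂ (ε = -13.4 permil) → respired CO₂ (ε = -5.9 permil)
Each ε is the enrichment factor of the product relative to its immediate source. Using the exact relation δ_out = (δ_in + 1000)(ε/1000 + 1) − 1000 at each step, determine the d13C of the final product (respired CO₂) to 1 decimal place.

-27.4 permil

step 1: δ = (-8.30 + 1000)·(-13.4/1000 + 1) − 1000 = -21.59 permil
step 2: δ = (-21.59 + 1000)·(-5.9/1000 + 1) − 1000 = -27.36 permil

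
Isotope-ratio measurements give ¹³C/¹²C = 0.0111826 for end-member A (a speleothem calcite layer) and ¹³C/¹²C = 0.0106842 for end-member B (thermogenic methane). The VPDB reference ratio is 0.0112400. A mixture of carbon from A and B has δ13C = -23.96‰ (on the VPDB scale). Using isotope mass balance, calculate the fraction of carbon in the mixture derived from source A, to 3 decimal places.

0.575

δ_A = (0.0111826/0.0112400 − 1)×1000 = (0.994893 − 1)×1000 = -5.107‰
δ_B = (0.0106842/0.0112400 − 1)×1000 = (0.950552 − 1)×1000 = -49.448‰
f_A = (δ_mix − δ_B)/(δ_A − δ_B) = (-23.96 − (-49.448))/(-5.107 − (-49.448))
f_A = 25.488 / 44.342 = 0.5748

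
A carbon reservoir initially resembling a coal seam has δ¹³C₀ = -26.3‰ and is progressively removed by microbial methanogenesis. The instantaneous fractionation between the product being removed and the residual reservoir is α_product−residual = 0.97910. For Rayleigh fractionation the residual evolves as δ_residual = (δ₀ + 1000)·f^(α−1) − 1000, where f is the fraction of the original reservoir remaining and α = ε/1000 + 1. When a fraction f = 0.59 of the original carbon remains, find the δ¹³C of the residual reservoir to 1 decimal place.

-15.5‰

Rayleigh residual: δ_res = (δ₀ + 1000)·f^(α−1) − 1000
α − 1 = -0.02090
f^(α−1) = 0.59^(-0.02090) = 1.011089
δ_res = (-26.3 + 1000) × 1.011089 − 1000 = 984.497 − 1000 = -15.50‰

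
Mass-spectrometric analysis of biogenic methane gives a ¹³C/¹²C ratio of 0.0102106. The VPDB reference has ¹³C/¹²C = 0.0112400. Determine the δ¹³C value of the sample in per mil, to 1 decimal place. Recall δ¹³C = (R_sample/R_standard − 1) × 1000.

-91.6 per mil

δ¹³C = (R_sample / R_standard − 1) × 1000
R_sample / R_standard = 0.0102106 / 0.0112400 = 0.908416
δ¹³C = (0.908416 − 1) × 1000 = -91.58 per mil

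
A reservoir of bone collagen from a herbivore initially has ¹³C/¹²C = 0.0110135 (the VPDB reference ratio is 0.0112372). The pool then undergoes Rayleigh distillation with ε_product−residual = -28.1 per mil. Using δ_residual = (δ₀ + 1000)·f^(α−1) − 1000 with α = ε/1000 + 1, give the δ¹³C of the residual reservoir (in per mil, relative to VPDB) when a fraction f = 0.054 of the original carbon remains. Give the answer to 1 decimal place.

δ₀ = (0.0110135/0.0112372 − 1)×1000 = (0.980093 − 1)×1000 = -19.907 per mil
α − 1 = ε/1000 = -0.0281
f^(α−1) = 0.054^(-0.0281) = 1.085475
δ_res = (-19.907 + 1000) × 1.085475 − 1000 = 1063.866 − 1000 = 63.87 per mil

63.9 per mil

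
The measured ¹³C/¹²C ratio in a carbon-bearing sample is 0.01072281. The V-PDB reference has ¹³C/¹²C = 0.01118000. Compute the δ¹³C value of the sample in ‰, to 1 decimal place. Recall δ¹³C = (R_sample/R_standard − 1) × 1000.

-40.9‰

δ¹³C = (R_sample / R_standard − 1) × 1000
R_sample / R_standard = 0.01072281 / 0.01118000 = 0.959106
δ¹³C = (0.959106 − 1) × 1000 = -40.89‰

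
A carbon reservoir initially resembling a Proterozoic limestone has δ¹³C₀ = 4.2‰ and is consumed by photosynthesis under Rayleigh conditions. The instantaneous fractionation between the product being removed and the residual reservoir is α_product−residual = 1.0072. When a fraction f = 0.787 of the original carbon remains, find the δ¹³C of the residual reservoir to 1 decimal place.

Rayleigh residual: δ_res = (δ₀ + 1000)·f^(α−1) − 1000
α − 1 = 0.00720
f^(α−1) = 0.787^(0.00720) = 0.998277
δ_res = (4.2 + 1000) × 0.998277 − 1000 = 1002.470 − 1000 = 2.47‰

2.5‰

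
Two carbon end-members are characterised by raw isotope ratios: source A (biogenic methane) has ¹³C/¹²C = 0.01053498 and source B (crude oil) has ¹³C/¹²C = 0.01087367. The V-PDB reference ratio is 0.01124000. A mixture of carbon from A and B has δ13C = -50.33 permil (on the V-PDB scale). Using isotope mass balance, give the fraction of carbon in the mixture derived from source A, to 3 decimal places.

0.589

δ_A = (0.01053498/0.01124000 − 1)×1000 = (0.937276 − 1)×1000 = -62.724 permil
δ_B = (0.01087367/0.01124000 − 1)×1000 = (0.967408 − 1)×1000 = -32.592 permil
f_A = (δ_mix − δ_B)/(δ_A − δ_B) = (-50.33 − (-32.592))/(-62.724 − (-32.592))
f_A = -17.738 / -30.133 = 0.5887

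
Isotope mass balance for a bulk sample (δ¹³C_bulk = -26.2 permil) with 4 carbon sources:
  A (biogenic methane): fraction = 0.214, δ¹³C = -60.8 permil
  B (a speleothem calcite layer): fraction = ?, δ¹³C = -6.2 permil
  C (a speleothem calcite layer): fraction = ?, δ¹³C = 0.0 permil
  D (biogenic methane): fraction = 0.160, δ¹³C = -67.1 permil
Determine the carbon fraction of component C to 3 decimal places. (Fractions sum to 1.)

Let f_C and f_B be the unknown fractions; fractions sum to 1 so f_C + f_B = 0.626.
Mass balance: Σ fᵢ·δᵢ = δ_bulk ⇒ f_C·(-0.0) + f_B·(-6.2) = -26.2 − (-23.747) = -2.453
Substitute f_B = 0.626 − f_C:
f_C·(-0.0 − -6.2) = -2.453 − 0.626×(-6.2) = 1.428
f_C = 1.428 / 6.2 = 0.2304

0.230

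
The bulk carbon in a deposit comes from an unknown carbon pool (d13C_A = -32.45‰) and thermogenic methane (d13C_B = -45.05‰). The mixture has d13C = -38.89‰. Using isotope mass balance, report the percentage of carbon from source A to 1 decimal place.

48.9%

δ_mix = f_A·δ_A + (1 − f_A)·δ_B  ⇒  f_A = (δ_mix − δ_B)/(δ_A − δ_B)
f_A = (-38.89 − (-45.05)) / (-32.45 − (-45.05))
f_A = 6.16 / 12.60 = 0.4889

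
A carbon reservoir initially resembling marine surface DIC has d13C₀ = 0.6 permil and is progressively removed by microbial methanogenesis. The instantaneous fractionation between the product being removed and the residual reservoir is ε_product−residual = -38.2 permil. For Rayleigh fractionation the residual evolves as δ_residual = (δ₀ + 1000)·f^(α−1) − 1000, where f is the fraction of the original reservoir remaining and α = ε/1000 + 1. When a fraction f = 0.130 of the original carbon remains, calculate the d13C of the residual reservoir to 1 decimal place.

81.7 permil

Rayleigh residual: δ_res = (δ₀ + 1000)·f^(α−1) − 1000
α = ε/1000 + 1 = 0.96180, so α − 1 = -0.03820
f^(α−1) = 0.130^(-0.03820) = 1.081054
δ_res = (0.6 + 1000) × 1.081054 − 1000 = 1081.703 − 1000 = 81.70 permil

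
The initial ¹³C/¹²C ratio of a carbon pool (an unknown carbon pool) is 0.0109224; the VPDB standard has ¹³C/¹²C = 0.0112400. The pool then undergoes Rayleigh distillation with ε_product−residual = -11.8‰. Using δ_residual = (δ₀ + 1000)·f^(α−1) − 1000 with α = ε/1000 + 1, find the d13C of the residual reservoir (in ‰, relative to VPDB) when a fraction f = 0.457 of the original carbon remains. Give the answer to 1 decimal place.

δ₀ = (0.0109224/0.0112400 − 1)×1000 = (0.971744 − 1)×1000 = -28.256‰
α − 1 = ε/1000 = -0.0118
f^(α−1) = 0.457^(-0.0118) = 1.009283
δ_res = (-28.256 + 1000) × 1.009283 − 1000 = 980.765 − 1000 = -19.24‰

-19.2‰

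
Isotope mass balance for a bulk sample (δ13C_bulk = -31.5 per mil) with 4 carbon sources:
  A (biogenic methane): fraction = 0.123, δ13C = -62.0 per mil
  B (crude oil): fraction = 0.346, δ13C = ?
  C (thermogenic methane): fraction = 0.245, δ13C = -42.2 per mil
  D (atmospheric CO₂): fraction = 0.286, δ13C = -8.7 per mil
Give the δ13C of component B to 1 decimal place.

Isotope mass balance: δ_bulk = Σ fᵢ·δᵢ.
-31.5 = 0.123×(-62.0) + 0.346×δ_B + 0.245×(-42.2) + 0.286×(-8.7)
0.346·δ_B = -31.5 − (-20.453) = -11.047
δ_B = -11.047 / 0.346 = -31.93 per mil

-31.9 per mil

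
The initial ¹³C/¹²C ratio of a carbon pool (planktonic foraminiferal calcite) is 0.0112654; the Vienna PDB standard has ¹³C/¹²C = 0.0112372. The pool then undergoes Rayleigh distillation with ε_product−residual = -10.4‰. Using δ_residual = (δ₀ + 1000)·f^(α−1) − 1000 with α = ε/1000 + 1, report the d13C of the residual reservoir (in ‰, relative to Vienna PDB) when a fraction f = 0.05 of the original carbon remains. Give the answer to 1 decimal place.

δ₀ = (0.0112654/0.0112372 − 1)×1000 = (1.002510 − 1)×1000 = 2.510‰
α − 1 = ε/1000 = -0.0104
f^(α−1) = 0.05^(-0.0104) = 1.031646
δ_res = (2.510 + 1000) × 1.031646 − 1000 = 1034.235 − 1000 = 34.23‰

34.2‰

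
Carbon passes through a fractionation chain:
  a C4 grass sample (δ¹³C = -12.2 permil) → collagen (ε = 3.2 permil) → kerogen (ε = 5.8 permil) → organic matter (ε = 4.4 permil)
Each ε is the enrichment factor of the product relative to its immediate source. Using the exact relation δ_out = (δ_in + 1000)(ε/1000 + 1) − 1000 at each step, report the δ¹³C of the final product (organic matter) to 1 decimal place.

step 1: δ = (-12.20 + 1000)·(3.2/1000 + 1) − 1000 = -9.04 permil
step 2: δ = (-9.04 + 1000)·(5.8/1000 + 1) − 1000 = -3.29 permil
step 3: δ = (-3.29 + 1000)·(4.4/1000 + 1) − 1000 = 1.09 permil

1.1 permil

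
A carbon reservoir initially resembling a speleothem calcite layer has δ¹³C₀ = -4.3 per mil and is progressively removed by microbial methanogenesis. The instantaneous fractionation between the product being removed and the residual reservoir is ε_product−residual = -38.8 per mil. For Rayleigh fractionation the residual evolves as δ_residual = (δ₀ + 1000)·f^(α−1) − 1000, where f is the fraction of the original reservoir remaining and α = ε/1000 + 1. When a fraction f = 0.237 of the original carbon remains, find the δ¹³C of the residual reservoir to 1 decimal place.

Rayleigh residual: δ_res = (δ₀ + 1000)·f^(α−1) − 1000
α = ε/1000 + 1 = 0.96120, so α − 1 = -0.03880
f^(α−1) = 0.237^(-0.03880) = 1.057450
δ_res = (-4.3 + 1000) × 1.057450 − 1000 = 1052.903 − 1000 = 52.90 per mil

52.9 per mil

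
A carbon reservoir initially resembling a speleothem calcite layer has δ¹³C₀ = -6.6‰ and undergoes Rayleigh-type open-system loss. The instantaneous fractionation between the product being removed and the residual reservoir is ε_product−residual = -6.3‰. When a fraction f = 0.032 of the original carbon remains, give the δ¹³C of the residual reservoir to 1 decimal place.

15.2‰

Rayleigh residual: δ_res = (δ₀ + 1000)·f^(α−1) − 1000
α = ε/1000 + 1 = 0.99370, so α − 1 = -0.00630
f^(α−1) = 0.032^(-0.00630) = 1.021922
δ_res = (-6.6 + 1000) × 1.021922 − 1000 = 1015.177 − 1000 = 15.18‰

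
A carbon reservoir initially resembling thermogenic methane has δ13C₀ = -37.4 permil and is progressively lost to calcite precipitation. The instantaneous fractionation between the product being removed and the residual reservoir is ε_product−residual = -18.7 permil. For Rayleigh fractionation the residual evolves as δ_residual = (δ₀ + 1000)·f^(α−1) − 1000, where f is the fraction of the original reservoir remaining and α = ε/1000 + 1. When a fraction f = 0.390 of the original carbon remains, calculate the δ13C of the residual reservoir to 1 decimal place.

-20.3 permil

Rayleigh residual: δ_res = (δ₀ + 1000)·f^(α−1) − 1000
α = ε/1000 + 1 = 0.98130, so α − 1 = -0.01870
f^(α−1) = 0.390^(-0.01870) = 1.017764
δ_res = (-37.4 + 1000) × 1.017764 − 1000 = 979.700 − 1000 = -20.30 permil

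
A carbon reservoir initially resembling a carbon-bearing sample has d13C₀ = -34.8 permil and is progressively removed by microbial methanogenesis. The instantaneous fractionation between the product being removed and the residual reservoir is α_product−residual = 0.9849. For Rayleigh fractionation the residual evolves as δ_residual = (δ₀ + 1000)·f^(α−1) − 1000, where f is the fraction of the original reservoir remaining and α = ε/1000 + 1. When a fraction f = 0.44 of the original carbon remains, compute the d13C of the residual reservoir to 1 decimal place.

Rayleigh residual: δ_res = (δ₀ + 1000)·f^(α−1) − 1000
α − 1 = -0.01510
f^(α−1) = 0.44^(-0.01510) = 1.012474
δ_res = (-34.8 + 1000) × 1.012474 − 1000 = 977.240 − 1000 = -22.76 permil

-22.8 permil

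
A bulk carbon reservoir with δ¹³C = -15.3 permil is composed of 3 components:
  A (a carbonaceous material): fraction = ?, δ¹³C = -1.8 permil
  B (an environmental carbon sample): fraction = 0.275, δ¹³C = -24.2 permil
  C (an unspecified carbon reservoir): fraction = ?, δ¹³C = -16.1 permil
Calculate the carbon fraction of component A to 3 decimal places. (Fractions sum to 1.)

0.212

Let f_A and f_C be the unknown fractions; fractions sum to 1 so f_A + f_C = 0.725.
Mass balance: Σ fᵢ·δᵢ = δ_bulk ⇒ f_A·(-1.8) + f_C·(-16.1) = -15.3 − (-6.655) = -8.645
Substitute f_C = 0.725 − f_A:
f_A·(-1.8 − -16.1) = -8.645 − 0.725×(-16.1) = 3.028
f_A = 3.028 / 14.3 = 0.2117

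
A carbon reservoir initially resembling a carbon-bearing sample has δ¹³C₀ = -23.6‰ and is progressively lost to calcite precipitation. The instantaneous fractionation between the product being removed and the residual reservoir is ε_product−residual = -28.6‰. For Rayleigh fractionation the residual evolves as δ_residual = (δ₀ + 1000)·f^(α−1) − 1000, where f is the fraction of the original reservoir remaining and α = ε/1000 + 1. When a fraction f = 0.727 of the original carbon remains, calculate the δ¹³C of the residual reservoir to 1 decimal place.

-14.7‰

Rayleigh residual: δ_res = (δ₀ + 1000)·f^(α−1) − 1000
α = ε/1000 + 1 = 0.97140, so α − 1 = -0.02860
f^(α−1) = 0.727^(-0.02860) = 1.009160
δ_res = (-23.6 + 1000) × 1.009160 − 1000 = 985.344 − 1000 = -14.66‰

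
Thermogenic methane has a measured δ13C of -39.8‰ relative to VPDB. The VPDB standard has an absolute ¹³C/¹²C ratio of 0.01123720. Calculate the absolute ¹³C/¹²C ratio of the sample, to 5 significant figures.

0.010790

R_sample = R_standard × (δ13C/1000 + 1)
R_sample = 0.01123720 × (-39.8/1000 + 1) = 0.01123720 × 0.960200
R_sample = 0.0107900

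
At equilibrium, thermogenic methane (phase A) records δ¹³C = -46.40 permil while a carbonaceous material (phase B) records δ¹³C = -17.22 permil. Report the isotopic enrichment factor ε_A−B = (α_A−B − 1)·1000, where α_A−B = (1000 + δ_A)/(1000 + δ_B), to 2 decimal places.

α_A−B = (1000 + -46.40) / (1000 + -17.22) = 953.60 / 982.78 = 0.970309
ε_A−B = (0.970309 − 1) × 1000 = -29.691 permil
(The approximation ε ≈ δ_A − δ_B would give -29.18 permil.)

-29.69 permil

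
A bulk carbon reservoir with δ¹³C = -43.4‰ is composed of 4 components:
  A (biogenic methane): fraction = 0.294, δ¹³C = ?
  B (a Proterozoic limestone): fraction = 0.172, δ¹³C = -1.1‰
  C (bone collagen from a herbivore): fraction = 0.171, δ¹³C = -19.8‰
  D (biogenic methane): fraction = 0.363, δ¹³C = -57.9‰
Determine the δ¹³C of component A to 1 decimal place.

-64.0‰

Isotope mass balance: δ_bulk = Σ fᵢ·δᵢ.
-43.4 = 0.294×δ_A + 0.172×(-1.1) + 0.171×(-19.8) + 0.363×(-57.9)
0.294·δ_A = -43.4 − (-24.593) = -18.807
δ_A = -18.807 / 0.294 = -63.97‰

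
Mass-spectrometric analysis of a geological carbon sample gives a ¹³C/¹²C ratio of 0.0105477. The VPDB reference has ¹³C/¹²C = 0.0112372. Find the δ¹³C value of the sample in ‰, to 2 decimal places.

-61.36‰

δ¹³C = (R_sample / R_standard − 1) × 1000
R_sample / R_standard = 0.0105477 / 0.0112372 = 0.938641
δ¹³C = (0.938641 − 1) × 1000 = -61.359‰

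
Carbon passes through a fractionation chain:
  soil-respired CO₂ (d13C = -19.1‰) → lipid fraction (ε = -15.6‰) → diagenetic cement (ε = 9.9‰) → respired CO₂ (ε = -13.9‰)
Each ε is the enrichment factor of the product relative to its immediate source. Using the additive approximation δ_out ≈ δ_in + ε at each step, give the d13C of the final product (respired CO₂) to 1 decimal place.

-38.7‰

step 1: δ ≈ -19.1 + (-15.6) = -34.7‰
step 2: δ ≈ -34.7 + (9.9) = -24.8‰
step 3: δ ≈ -24.8 + (-13.9) = -38.7‰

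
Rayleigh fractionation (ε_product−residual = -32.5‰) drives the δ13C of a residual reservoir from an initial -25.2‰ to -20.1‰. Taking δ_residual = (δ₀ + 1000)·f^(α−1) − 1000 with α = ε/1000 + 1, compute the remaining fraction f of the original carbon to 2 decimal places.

0.85

α − 1 = ε/1000 = -0.0325
(δ_res + 1000)/(δ₀ + 1000) = (-20.1 + 1000)/(-25.2 + 1000) = 979.9/974.8 = 1.005232
f = 1.005232^(1/-0.0325) = exp(ln(1.005232)/-0.0325) = exp(0.00522/-0.0325)
f = exp(-0.1606) = 0.8517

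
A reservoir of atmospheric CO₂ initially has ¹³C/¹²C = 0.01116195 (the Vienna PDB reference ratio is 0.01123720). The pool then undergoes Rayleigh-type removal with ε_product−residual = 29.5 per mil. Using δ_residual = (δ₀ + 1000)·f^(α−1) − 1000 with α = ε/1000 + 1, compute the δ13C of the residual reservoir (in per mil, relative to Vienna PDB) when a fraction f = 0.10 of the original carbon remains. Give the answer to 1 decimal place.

-71.9 per mil

δ₀ = (0.01116195/0.01123720 − 1)×1000 = (0.993303 − 1)×1000 = -6.697 per mil
α − 1 = ε/1000 = 0.0295
f^(α−1) = 0.10^(0.0295) = 0.934329
δ_res = (-6.697 + 1000) × 0.934329 − 1000 = 928.073 − 1000 = -71.93 per mil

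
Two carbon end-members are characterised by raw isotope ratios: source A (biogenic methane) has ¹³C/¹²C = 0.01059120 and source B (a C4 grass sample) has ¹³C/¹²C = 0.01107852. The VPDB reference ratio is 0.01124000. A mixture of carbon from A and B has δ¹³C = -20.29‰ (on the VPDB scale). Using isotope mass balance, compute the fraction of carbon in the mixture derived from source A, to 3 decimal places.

0.137

δ_A = (0.01059120/0.01124000 − 1)×1000 = (0.942278 − 1)×1000 = -57.722‰
δ_B = (0.01107852/0.01124000 − 1)×1000 = (0.985633 − 1)×1000 = -14.367‰
f_A = (δ_mix − δ_B)/(δ_A − δ_B) = (-20.29 − (-14.367))/(-57.722 − (-14.367))
f_A = -5.923 / -43.356 = 0.1366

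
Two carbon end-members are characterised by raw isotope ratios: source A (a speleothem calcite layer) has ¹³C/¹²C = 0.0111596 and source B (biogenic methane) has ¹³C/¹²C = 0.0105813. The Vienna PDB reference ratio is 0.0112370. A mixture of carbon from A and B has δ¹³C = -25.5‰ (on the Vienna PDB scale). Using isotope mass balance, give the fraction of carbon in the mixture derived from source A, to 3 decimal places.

0.638

δ_A = (0.0111596/0.0112370 − 1)×1000 = (0.993112 − 1)×1000 = -6.888‰
δ_B = (0.0105813/0.0112370 − 1)×1000 = (0.941648 − 1)×1000 = -58.352‰
f_A = (δ_mix − δ_B)/(δ_A − δ_B) = (-25.5 − (-58.352))/(-6.888 − (-58.352))
f_A = 32.852 / 51.464 = 0.6383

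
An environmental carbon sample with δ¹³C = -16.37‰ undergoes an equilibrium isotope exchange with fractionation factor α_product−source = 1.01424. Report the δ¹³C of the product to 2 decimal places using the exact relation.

δ_product = (δ_source + 1000)·α − 1000
δ_product = (-16.37 + 1000) × 1.01424 − 1000
δ_product = 997.637 − 1000 = -2.363‰

-2.36‰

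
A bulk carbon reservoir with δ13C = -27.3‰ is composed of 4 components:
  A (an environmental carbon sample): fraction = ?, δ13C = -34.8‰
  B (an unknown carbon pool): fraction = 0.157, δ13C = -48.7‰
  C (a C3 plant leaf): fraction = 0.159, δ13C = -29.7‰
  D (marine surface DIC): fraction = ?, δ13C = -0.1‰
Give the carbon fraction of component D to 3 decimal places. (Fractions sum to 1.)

0.256

Let f_D and f_A be the unknown fractions; fractions sum to 1 so f_D + f_A = 0.684.
Mass balance: Σ fᵢ·δᵢ = δ_bulk ⇒ f_D·(-0.1) + f_A·(-34.8) = -27.3 − (-12.368) = -14.932
Substitute f_A = 0.684 − f_D:
f_D·(-0.1 − -34.8) = -14.932 − 0.684×(-34.8) = 8.871
f_D = 8.871 / 34.7 = 0.2557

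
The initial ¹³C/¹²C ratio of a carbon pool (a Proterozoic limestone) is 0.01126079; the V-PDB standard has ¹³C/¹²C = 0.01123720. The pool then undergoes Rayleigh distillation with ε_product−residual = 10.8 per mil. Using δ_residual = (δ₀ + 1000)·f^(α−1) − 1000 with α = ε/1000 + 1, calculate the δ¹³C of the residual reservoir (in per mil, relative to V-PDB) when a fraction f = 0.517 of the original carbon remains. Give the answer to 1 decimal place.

δ₀ = (0.01126079/0.01123720 − 1)×1000 = (1.002099 − 1)×1000 = 2.099 per mil
α − 1 = ε/1000 = 0.0108
f^(α−1) = 0.517^(0.0108) = 0.992900
δ_res = (2.099 + 1000) × 0.992900 − 1000 = 994.985 − 1000 = -5.02 per mil

-5.0 per mil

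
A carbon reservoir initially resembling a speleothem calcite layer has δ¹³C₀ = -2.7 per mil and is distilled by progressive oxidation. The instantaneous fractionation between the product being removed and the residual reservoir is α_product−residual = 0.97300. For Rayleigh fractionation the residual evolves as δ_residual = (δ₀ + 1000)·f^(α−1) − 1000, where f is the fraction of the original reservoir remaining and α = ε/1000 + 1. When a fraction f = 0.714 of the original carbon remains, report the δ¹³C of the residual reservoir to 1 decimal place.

6.4 per mil

Rayleigh residual: δ_res = (δ₀ + 1000)·f^(α−1) − 1000
α − 1 = -0.02700
f^(α−1) = 0.714^(-0.02700) = 1.009137
δ_res = (-2.7 + 1000) × 1.009137 − 1000 = 1006.412 − 1000 = 6.41 per mil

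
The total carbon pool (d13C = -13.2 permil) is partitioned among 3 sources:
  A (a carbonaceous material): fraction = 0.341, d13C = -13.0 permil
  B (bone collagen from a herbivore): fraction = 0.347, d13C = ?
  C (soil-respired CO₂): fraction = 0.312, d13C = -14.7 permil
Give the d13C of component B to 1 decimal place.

-12.0 permil

Isotope mass balance: δ_bulk = Σ fᵢ·δᵢ.
-13.2 = 0.341×(-13.0) + 0.347×δ_B + 0.312×(-14.7)
0.347·δ_B = -13.2 − (-9.019) = -4.181
δ_B = -4.181 / 0.347 = -12.05 permil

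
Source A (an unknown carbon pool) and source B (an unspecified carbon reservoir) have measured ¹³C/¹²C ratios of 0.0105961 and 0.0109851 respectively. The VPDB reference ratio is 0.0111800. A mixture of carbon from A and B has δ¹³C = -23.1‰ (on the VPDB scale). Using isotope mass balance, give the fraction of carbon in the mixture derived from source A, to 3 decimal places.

δ_A = (0.0105961/0.0111800 − 1)×1000 = (0.947773 − 1)×1000 = -52.227‰
δ_B = (0.0109851/0.0111800 − 1)×1000 = (0.982567 − 1)×1000 = -17.433‰
f_A = (δ_mix − δ_B)/(δ_A − δ_B) = (-23.1 − (-17.433))/(-52.227 − (-17.433))
f_A = -5.667 / -34.794 = 0.1629

0.163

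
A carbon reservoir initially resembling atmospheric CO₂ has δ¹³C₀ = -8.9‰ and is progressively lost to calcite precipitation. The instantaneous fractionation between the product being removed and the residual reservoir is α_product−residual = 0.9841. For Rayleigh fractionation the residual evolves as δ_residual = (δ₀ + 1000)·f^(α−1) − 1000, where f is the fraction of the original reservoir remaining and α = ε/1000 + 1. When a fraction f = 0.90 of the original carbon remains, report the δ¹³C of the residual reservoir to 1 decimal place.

Rayleigh residual: δ_res = (δ₀ + 1000)·f^(α−1) − 1000
α − 1 = -0.01590
f^(α−1) = 0.90^(-0.01590) = 1.001677
δ_res = (-8.9 + 1000) × 1.001677 − 1000 = 992.762 − 1000 = -7.24‰

-7.2‰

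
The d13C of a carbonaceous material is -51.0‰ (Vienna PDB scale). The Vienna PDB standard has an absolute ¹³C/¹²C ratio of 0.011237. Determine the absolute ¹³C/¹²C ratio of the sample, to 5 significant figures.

R_sample = R_standard × (d13C/1000 + 1)
R_sample = 0.011237 × (-51.0/1000 + 1) = 0.011237 × 0.949000
R_sample = 0.0106639

0.010664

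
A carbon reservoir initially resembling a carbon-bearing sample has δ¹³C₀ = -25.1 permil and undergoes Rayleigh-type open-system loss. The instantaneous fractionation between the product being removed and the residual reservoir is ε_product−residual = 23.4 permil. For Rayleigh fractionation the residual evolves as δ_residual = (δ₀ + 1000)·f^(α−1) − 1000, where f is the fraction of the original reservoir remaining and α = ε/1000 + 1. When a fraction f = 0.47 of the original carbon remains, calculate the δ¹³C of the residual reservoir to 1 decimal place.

-42.2 permil

Rayleigh residual: δ_res = (δ₀ + 1000)·f^(α−1) − 1000
α = ε/1000 + 1 = 1.02340, so α − 1 = 0.02340
f^(α−1) = 0.47^(0.02340) = 0.982488
δ_res = (-25.1 + 1000) × 0.982488 − 1000 = 957.827 − 1000 = -42.17 permil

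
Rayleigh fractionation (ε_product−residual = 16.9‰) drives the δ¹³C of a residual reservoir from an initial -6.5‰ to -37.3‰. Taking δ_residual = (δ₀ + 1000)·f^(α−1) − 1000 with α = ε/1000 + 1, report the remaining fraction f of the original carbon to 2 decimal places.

α − 1 = ε/1000 = 0.0169
(δ_res + 1000)/(δ₀ + 1000) = (-37.3 + 1000)/(-6.5 + 1000) = 962.7/993.5 = 0.968998
f = 0.968998^(1/0.0169) = exp(ln(0.968998)/0.0169) = exp(-0.03149/0.0169)
f = exp(-1.8634) = 0.1551

0.16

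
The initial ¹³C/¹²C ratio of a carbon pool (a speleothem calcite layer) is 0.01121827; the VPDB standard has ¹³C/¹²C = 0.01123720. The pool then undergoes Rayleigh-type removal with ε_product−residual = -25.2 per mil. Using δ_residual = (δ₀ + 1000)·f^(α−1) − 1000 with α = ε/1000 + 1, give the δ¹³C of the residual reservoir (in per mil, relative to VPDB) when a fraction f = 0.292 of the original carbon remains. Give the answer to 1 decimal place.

δ₀ = (0.01121827/0.01123720 − 1)×1000 = (0.998315 − 1)×1000 = -1.685 per mil
α − 1 = ε/1000 = -0.0252
f^(α−1) = 0.292^(-0.0252) = 1.031507
δ_res = (-1.685 + 1000) × 1.031507 − 1000 = 1029.770 − 1000 = 29.77 per mil

29.8 per mil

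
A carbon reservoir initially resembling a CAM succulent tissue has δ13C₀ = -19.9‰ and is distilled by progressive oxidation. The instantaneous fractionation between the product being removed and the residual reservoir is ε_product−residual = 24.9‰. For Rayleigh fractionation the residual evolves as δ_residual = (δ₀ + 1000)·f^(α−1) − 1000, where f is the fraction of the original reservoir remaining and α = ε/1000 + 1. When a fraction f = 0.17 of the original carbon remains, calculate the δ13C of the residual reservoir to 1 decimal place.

-62.2‰

Rayleigh residual: δ_res = (δ₀ + 1000)·f^(α−1) − 1000
α = ε/1000 + 1 = 1.02490, so α − 1 = 0.02490
f^(α−1) = 0.17^(0.02490) = 0.956837
δ_res = (-19.9 + 1000) × 0.956837 − 1000 = 937.796 − 1000 = -62.20‰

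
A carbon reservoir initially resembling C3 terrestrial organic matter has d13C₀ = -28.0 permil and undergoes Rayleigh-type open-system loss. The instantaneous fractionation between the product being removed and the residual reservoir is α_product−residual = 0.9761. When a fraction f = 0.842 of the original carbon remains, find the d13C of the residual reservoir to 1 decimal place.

Rayleigh residual: δ_res = (δ₀ + 1000)·f^(α−1) − 1000
α − 1 = -0.02390
f^(α−1) = 0.842^(-0.02390) = 1.004119
δ_res = (-28.0 + 1000) × 1.004119 − 1000 = 976.003 − 1000 = -24.00 permil

-24.0 permil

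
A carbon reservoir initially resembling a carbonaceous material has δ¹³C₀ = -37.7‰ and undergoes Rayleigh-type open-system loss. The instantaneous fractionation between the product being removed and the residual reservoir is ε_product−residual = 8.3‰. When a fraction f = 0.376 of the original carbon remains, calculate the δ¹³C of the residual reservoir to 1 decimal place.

Rayleigh residual: δ_res = (δ₀ + 1000)·f^(α−1) − 1000
α = ε/1000 + 1 = 1.00830, so α − 1 = 0.00830
f^(α−1) = 0.376^(0.00830) = 0.991914
δ_res = (-37.7 + 1000) × 0.991914 − 1000 = 954.519 − 1000 = -45.48‰

-45.5‰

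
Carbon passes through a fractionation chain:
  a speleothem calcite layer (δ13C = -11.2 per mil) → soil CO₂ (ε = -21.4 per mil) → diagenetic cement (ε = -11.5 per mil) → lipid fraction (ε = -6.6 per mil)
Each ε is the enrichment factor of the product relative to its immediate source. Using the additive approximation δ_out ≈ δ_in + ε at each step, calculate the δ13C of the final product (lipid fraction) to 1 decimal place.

step 1: δ ≈ -11.2 + (-21.4) = -32.6 per mil
step 2: δ ≈ -32.6 + (-11.5) = -44.1 per mil
step 3: δ ≈ -44.1 + (-6.6) = -50.7 per mil

-50.7 per mil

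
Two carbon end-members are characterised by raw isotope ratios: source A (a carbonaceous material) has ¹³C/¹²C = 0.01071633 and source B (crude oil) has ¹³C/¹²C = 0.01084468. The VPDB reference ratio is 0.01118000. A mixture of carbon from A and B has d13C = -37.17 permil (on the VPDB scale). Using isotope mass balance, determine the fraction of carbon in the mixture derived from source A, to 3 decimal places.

0.625

δ_A = (0.01071633/0.01118000 − 1)×1000 = (0.958527 − 1)×1000 = -41.473 permil
δ_B = (0.01084468/0.01118000 − 1)×1000 = (0.970007 − 1)×1000 = -29.993 permil
f_A = (δ_mix − δ_B)/(δ_A − δ_B) = (-37.17 − (-29.993))/(-41.473 − (-29.993))
f_A = -7.177 / -11.480 = 0.6252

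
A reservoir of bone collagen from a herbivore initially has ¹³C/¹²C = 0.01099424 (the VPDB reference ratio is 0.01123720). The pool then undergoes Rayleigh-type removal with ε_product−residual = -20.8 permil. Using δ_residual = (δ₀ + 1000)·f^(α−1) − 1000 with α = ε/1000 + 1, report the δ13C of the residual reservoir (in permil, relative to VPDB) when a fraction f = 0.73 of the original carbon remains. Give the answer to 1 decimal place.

δ₀ = (0.01099424/0.01123720 − 1)×1000 = (0.978379 − 1)×1000 = -21.621 permil
α − 1 = ε/1000 = -0.0208
f^(α−1) = 0.73^(-0.0208) = 1.006567
δ_res = (-21.621 + 1000) × 1.006567 − 1000 = 984.804 − 1000 = -15.20 permil

-15.2 permil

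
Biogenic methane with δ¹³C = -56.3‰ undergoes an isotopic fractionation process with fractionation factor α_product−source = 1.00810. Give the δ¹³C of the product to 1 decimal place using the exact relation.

-48.7‰

δ_product = (δ_source + 1000)·α − 1000
δ_product = (-56.3 + 1000) × 1.00810 − 1000
δ_product = 951.344 − 1000 = -48.66‰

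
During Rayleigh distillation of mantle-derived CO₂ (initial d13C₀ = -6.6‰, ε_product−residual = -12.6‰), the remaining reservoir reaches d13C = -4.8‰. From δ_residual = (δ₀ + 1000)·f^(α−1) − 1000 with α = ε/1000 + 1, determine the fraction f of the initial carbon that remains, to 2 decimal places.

0.87

α − 1 = ε/1000 = -0.0126
(δ_res + 1000)/(δ₀ + 1000) = (-4.8 + 1000)/(-6.6 + 1000) = 995.2/993.4 = 1.001812
f = 1.001812^(1/-0.0126) = exp(ln(1.001812)/-0.0126) = exp(0.00181/-0.0126)
f = exp(-0.1437) = 0.8662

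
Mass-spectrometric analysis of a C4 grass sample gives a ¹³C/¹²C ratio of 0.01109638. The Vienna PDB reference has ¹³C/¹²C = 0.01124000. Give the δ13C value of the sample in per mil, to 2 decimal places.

δ13C = (R_sample / R_standard − 1) × 1000
R_sample / R_standard = 0.01109638 / 0.01124000 = 0.987222
δ13C = (0.987222 − 1) × 1000 = -12.778 per mil

-12.78 per mil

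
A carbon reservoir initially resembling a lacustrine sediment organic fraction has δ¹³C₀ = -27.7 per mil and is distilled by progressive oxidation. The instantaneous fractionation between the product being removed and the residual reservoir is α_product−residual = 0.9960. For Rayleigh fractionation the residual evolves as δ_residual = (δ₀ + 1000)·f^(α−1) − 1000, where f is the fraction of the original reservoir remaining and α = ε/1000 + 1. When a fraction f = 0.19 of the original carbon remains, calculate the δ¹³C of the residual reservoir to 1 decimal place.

Rayleigh residual: δ_res = (δ₀ + 1000)·f^(α−1) − 1000
α − 1 = -0.00400
f^(α−1) = 0.19^(-0.00400) = 1.006665
δ_res = (-27.7 + 1000) × 1.006665 − 1000 = 978.780 − 1000 = -21.22 per mil

-21.2 per mil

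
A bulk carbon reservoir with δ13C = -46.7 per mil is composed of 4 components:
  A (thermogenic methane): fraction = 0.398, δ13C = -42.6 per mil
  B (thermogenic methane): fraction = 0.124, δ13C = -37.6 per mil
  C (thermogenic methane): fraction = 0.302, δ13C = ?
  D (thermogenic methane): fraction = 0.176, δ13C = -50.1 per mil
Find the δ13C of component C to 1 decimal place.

Isotope mass balance: δ_bulk = Σ fᵢ·δᵢ.
-46.7 = 0.398×(-42.6) + 0.124×(-37.6) + 0.302×δ_C + 0.176×(-50.1)
0.302·δ_C = -46.7 − (-30.435) = -16.265
δ_C = -16.265 / 0.302 = -53.86 per mil

-53.9 per mil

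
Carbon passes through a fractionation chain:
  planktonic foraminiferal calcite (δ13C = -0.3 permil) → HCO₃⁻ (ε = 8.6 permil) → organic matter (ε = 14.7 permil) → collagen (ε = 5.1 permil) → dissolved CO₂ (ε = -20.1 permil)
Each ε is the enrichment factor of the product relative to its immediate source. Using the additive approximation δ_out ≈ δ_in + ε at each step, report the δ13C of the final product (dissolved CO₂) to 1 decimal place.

8.0 permil

step 1: δ ≈ -0.3 + (8.6) = 8.3 permil
step 2: δ ≈ 8.3 + (14.7) = 23.0 permil
step 3: δ ≈ 23.0 + (5.1) = 28.1 permil
step 4: δ ≈ 28.1 + (-20.1) = 8.0 permil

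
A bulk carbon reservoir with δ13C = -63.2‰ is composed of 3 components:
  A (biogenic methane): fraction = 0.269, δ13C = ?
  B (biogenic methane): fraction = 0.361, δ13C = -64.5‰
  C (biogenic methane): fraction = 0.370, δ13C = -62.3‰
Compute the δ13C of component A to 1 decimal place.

Isotope mass balance: δ_bulk = Σ fᵢ·δᵢ.
-63.2 = 0.269×δ_A + 0.361×(-64.5) + 0.370×(-62.3)
0.269·δ_A = -63.2 − (-46.335) = -16.865
δ_A = -16.865 / 0.269 = -62.69‰

-62.7‰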